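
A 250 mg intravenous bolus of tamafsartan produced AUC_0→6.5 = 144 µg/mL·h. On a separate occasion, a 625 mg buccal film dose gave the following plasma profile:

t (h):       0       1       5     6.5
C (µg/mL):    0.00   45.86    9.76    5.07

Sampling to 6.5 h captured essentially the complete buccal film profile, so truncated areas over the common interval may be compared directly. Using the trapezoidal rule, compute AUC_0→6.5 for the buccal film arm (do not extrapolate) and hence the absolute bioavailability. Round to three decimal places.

Trapezoidal AUC_0→6.5 (buccal film):
  [0→1]: (0.00+45.86)/2 × 1 = 22.93
  [1→5]: (45.86+9.76)/2 × 4 = 111.24
  [5→6.5]: (9.76+5.07)/2 × 1.5 = 11.1225
  Sum = 145.2925 µg/mL·h
F = (AUC_ev/D_ev)/(AUC_iv/D_iv) = (145.2925/625)/(144/250) = 0.232468/0.576 = 0.4036

F = 0.404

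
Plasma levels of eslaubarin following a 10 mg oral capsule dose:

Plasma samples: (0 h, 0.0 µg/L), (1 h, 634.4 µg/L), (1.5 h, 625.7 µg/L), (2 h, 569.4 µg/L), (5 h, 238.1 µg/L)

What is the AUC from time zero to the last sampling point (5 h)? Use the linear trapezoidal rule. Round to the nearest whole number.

Trapezoidal AUC_0→5:
  [0→1]: (0.0+634.4)/2 × 1 = 317.2
  [1→1.5]: (634.4+625.7)/2 × 0.5 = 315.025
  [1.5→2]: (625.7+569.4)/2 × 0.5 = 298.775
  [2→5]: (569.4+238.1)/2 × 3 = 1211.25
  Sum = 2142.25 µg/L·h

AUC = 2142 µg/L·h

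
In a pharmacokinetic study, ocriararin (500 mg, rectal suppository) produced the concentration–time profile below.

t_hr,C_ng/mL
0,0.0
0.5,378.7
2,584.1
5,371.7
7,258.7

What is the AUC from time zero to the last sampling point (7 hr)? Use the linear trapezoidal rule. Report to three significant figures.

AUC = 2880 ng/mL·hr

Trapezoidal AUC_0→7:
  [0→0.5]: (0.0+378.7)/2 × 0.5 = 94.675
  [0.5→2]: (378.7+584.1)/2 × 1.5 = 722.1
  [2→5]: (584.1+371.7)/2 × 3 = 1433.7
  [5→7]: (371.7+258.7)/2 × 2 = 630.4
  Sum = 2880.875 ng/mL·hr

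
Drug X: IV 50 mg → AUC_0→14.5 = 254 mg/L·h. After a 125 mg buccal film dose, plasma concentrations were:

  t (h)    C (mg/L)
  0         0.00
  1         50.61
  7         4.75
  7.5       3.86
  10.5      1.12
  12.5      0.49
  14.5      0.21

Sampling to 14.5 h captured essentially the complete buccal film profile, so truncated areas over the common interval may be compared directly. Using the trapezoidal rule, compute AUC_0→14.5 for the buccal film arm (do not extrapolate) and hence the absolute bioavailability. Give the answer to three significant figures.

Trapezoidal AUC_0→14.5 (buccal film):
  [0→1]: (0.00+50.61)/2 × 1 = 25.305
  [1→7]: (50.61+4.75)/2 × 6 = 166.08
  [7→7.5]: (4.75+3.86)/2 × 0.5 = 2.1525
  [7.5→10.5]: (3.86+1.12)/2 × 3 = 7.47
  [10.5→12.5]: (1.12+0.49)/2 × 2 = 1.61
  [12.5→14.5]: (0.49+0.21)/2 × 2 = 0.7
  Sum = 203.3175 mg/L·h
F = (AUC_ev/D_ev)/(AUC_iv/D_iv) = (203.3175/125)/(254/50) = 1.62654/5.08 = 0.3202

F = 0.320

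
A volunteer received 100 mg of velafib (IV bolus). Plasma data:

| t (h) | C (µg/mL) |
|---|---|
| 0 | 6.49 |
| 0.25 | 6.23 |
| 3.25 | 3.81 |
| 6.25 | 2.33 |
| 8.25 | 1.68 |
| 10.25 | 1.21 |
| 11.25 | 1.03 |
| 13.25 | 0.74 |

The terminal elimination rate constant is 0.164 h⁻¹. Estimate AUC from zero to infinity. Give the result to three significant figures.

AUC = 40.2 µg/mL·h

Trapezoidal AUC_0→13.25:
  [0→0.25]: (6.49+6.23)/2 × 0.25 = 1.59
  [0.25→3.25]: (6.23+3.81)/2 × 3 = 15.06
  [3.25→6.25]: (3.81+2.33)/2 × 3 = 9.21
  [6.25→8.25]: (2.33+1.68)/2 × 2 = 4.01
  [8.25→10.25]: (1.68+1.21)/2 × 2 = 2.89
  [10.25→11.25]: (1.21+1.03)/2 × 1 = 1.12
  [11.25→13.25]: (1.03+0.74)/2 × 2 = 1.77
  Sum = 35.65 µg/mL·h
Extrapolated tail: C_last / k_e = 0.74 / 0.164 = 4.512
AUC_0→∞ = 35.65 + 4.512 = 40.162 µg/mL·h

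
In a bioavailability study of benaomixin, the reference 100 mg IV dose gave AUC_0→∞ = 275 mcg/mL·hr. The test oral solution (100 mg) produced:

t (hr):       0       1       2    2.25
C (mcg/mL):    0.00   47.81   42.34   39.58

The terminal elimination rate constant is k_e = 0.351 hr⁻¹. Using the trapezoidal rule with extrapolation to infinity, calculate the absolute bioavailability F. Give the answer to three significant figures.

F = 0.698

Trapezoidal AUC_0→2.25 (oral solution):
  [0→1]: (0.00+47.81)/2 × 1 = 23.905
  [1→2]: (47.81+42.34)/2 × 1 = 45.075
  [2→2.25]: (42.34+39.58)/2 × 0.25 = 10.24
  Sum = 79.22 mcg/mL·hr
Tail: C_last/k_e = 39.58/0.351 = 112.764
AUC_0→∞ (oral solution) = 79.22 + 112.764 = 191.984 mcg/mL·hr
F = (AUC_ev/D_ev)/(AUC_iv/D_iv) = (191.984/100)/(275/100) = 1.91984/2.75 = 0.6981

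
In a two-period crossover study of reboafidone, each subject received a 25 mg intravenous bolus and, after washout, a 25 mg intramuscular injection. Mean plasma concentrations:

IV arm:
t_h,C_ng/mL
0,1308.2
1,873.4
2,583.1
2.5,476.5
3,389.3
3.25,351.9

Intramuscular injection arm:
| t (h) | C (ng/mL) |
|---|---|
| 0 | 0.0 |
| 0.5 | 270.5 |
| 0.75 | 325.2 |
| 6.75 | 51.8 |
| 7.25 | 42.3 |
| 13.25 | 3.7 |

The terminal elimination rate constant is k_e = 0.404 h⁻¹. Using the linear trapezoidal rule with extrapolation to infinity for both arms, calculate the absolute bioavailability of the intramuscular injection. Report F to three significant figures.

Trapezoidal AUC_0→3.25 (IV):
  [0→1]: (1308.2+873.4)/2 × 1 = 1090.8
  [1→2]: (873.4+583.1)/2 × 1 = 728.25
  [2→2.5]: (583.1+476.5)/2 × 0.5 = 264.9
  [2.5→3]: (476.5+389.3)/2 × 0.5 = 216.45
  [3→3.25]: (389.3+351.9)/2 × 0.25 = 92.65
  Sum = 2393.05 ng/mL·h
IV tail: 351.9/0.404 = 871.040; AUC_iv,0→∞ = 2393.05 + 871.040 = 3264.09 ng/mL·h
Trapezoidal AUC_0→13.25 (intramuscular injection):
  [0→0.5]: (0.0+270.5)/2 × 0.5 = 67.625
  [0.5→0.75]: (270.5+325.2)/2 × 0.25 = 74.4625
  [0.75→6.75]: (325.2+51.8)/2 × 6 = 1131.0
  [6.75→7.25]: (51.8+42.3)/2 × 0.5 = 23.525
  [7.25→13.25]: (42.3+3.7)/2 × 6 = 138.0
  Sum = 1434.6125 ng/mL·h
intramuscular injection tail: 3.7/0.404 = 9.158; AUC_ev,0→∞ = 1434.6125 + 9.158 = 1443.7705 ng/mL·h
F = (AUC_ev/D_ev)/(AUC_iv/D_iv) = (1443.7705/25)/(3264.09/25) = 57.75082/130.5636 = 0.4423

F = 0.442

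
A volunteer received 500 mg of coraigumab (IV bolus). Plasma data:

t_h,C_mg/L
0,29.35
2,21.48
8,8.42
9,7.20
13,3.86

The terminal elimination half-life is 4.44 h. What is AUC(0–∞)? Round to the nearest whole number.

Trapezoidal AUC_0→13:
  [0→2]: (29.35+21.48)/2 × 2 = 50.83
  [2→8]: (21.48+8.42)/2 × 6 = 89.7
  [8→9]: (8.42+7.20)/2 × 1 = 7.81
  [9→13]: (7.20+3.86)/2 × 4 = 22.12
  Sum = 170.46 mg/L·h
k_e = ln2 / t½ = 0.693147 / 4.44 = 0.1561 h^-1
Extrapolated tail: C_last / k_e = 3.86 / 0.1561 = 24.728
AUC_0→∞ = 170.46 + 24.728 = 195.188 mg/L·h

AUC = 195 mg/L·h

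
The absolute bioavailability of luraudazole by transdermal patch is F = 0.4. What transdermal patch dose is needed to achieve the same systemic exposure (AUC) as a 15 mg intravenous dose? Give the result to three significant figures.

For equal systemic exposure: F × D_ev = D_iv
D_ev = D_iv / F = 15 / 0.4 = 37.5 mg

D_transdermal = 37.5 mg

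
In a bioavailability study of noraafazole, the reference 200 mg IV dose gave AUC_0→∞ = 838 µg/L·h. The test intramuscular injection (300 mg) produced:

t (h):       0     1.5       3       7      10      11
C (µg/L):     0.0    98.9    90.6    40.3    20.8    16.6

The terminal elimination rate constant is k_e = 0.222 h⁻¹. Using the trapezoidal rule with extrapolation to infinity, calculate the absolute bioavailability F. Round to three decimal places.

Trapezoidal AUC_0→11 (intramuscular injection):
  [0→1.5]: (0.0+98.9)/2 × 1.5 = 74.175
  [1.5→3]: (98.9+90.6)/2 × 1.5 = 142.125
  [3→7]: (90.6+40.3)/2 × 4 = 261.8
  [7→10]: (40.3+20.8)/2 × 3 = 91.65
  [10→11]: (20.8+16.6)/2 × 1 = 18.7
  Sum = 588.45 µg/L·h
Tail: C_last/k_e = 16.6/0.222 = 74.775
AUC_0→∞ (intramuscular injection) = 588.45 + 74.775 = 663.225 µg/L·h
F = (AUC_ev/D_ev)/(AUC_iv/D_iv) = (663.225/300)/(838/200) = 2.21075/4.19 = 0.5276

F = 0.528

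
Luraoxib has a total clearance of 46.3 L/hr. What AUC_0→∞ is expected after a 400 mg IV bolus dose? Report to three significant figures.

AUC = 8.64 mg/L·hr

AUC_0→∞ = Dose_iv / CL
        = 400 / 46.3 = 8.63931 mg/L·hr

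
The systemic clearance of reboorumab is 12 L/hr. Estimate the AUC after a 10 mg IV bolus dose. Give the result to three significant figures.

AUC_0→∞ = Dose_iv / CL
        = 10 / 12 = 0.833333 mg/L·hr

AUC = 0.833 mg/L·hr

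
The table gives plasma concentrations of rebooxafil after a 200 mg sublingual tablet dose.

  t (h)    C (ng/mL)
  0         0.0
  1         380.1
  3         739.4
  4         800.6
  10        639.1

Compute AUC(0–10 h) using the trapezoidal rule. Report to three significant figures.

Trapezoidal AUC_0→10:
  [0→1]: (0.0+380.1)/2 × 1 = 190.05
  [1→3]: (380.1+739.4)/2 × 2 = 1119.5
  [3→4]: (739.4+800.6)/2 × 1 = 770.0
  [4→10]: (800.6+639.1)/2 × 6 = 4319.1
  Sum = 6398.65 ng/mL·h

AUC = 6400 ng/mL·h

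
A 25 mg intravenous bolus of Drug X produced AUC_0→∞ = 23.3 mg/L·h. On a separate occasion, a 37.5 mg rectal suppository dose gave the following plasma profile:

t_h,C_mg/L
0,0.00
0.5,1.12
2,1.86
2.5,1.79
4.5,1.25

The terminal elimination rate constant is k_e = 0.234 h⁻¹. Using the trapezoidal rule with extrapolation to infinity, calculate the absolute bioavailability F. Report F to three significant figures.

F = 0.338

Trapezoidal AUC_0→4.5 (rectal suppository):
  [0→0.5]: (0.00+1.12)/2 × 0.5 = 0.28
  [0.5→2]: (1.12+1.86)/2 × 1.5 = 2.235
  [2→2.5]: (1.86+1.79)/2 × 0.5 = 0.9125
  [2.5→4.5]: (1.79+1.25)/2 × 2 = 3.04
  Sum = 6.4675 mg/L·h
Tail: C_last/k_e = 1.25/0.234 = 5.342
AUC_0→∞ (rectal suppository) = 6.4675 + 5.342 = 11.8095 mg/L·h
F = (AUC_ev/D_ev)/(AUC_iv/D_iv) = (11.8095/37.5)/(23.3/25) = 0.31492/0.932 = 0.3379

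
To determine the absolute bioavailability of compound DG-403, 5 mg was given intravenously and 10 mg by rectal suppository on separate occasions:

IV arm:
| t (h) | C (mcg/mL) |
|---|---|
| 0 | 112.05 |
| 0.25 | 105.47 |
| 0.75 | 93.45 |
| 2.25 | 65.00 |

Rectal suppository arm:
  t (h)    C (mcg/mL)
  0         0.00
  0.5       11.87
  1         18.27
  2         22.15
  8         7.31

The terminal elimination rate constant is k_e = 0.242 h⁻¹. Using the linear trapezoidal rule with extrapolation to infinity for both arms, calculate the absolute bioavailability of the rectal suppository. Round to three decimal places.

Trapezoidal AUC_0→2.25 (IV):
  [0→0.25]: (112.05+105.47)/2 × 0.25 = 27.19
  [0.25→0.75]: (105.47+93.45)/2 × 0.5 = 49.73
  [0.75→2.25]: (93.45+65.00)/2 × 1.5 = 118.8375
  Sum = 195.7575 mcg/mL·h
IV tail: 65.00/0.242 = 268.595; AUC_iv,0→∞ = 195.7575 + 268.595 = 464.3525 mcg/mL·h
Trapezoidal AUC_0→8 (rectal suppository):
  [0→0.5]: (0.00+11.87)/2 × 0.5 = 2.9675
  [0.5→1]: (11.87+18.27)/2 × 0.5 = 7.535
  [1→2]: (18.27+22.15)/2 × 1 = 20.21
  [2→8]: (22.15+7.31)/2 × 6 = 88.38
  Sum = 119.0925 mcg/mL·h
rectal suppository tail: 7.31/0.242 = 30.207; AUC_ev,0→∞ = 119.0925 + 30.207 = 149.2995 mcg/mL·h
F = (AUC_ev/D_ev)/(AUC_iv/D_iv) = (149.2995/10)/(464.3525/5) = 14.92995/92.8705 = 0.1608

F = 0.161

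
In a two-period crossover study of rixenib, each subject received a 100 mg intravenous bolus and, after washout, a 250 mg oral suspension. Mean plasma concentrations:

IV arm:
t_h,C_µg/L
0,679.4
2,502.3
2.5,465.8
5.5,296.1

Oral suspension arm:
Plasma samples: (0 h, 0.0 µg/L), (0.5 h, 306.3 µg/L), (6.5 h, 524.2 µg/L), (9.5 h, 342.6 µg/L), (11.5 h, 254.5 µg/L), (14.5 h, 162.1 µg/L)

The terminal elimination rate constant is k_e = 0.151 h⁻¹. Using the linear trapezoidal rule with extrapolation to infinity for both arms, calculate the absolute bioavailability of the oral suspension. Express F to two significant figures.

Trapezoidal AUC_0→5.5 (IV):
  [0→2]: (679.4+502.3)/2 × 2 = 1181.7
  [2→2.5]: (502.3+465.8)/2 × 0.5 = 242.025
  [2.5→5.5]: (465.8+296.1)/2 × 3 = 1142.85
  Sum = 2566.575 µg/L·h
IV tail: 296.1/0.151 = 1960.927; AUC_iv,0→∞ = 2566.575 + 1960.927 = 4527.502 µg/L·h
Trapezoidal AUC_0→14.5 (oral suspension):
  [0→0.5]: (0.0+306.3)/2 × 0.5 = 76.575
  [0.5→6.5]: (306.3+524.2)/2 × 6 = 2491.5
  [6.5→9.5]: (524.2+342.6)/2 × 3 = 1300.2
  [9.5→11.5]: (342.6+254.5)/2 × 2 = 597.1
  [11.5→14.5]: (254.5+162.1)/2 × 3 = 624.9
  Sum = 5090.275 µg/L·h
oral suspension tail: 162.1/0.151 = 1073.510; AUC_ev,0→∞ = 5090.275 + 1073.510 = 6163.785 µg/L·h
F = (AUC_ev/D_ev)/(AUC_iv/D_iv) = (6163.785/250)/(4527.502/100) = 24.65514/45.27502 = 0.5446

F = 0.54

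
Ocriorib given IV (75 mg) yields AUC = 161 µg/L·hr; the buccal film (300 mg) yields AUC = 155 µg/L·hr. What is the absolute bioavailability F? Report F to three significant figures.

F = (AUC_ev / D_ev) / (AUC_iv / D_iv)
  = (155/300) / (161/75)
  = 0.516667 / 2.14667 = 0.2407

F = 0.241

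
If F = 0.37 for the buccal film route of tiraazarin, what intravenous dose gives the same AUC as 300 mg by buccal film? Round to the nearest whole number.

D_iv = 111 mg

Systemic exposure from an extravascular dose = F × D_ev, so the equivalent IV dose is F × D_ev.
D_iv = F × D_ev = 0.37 × 300 = 111 mg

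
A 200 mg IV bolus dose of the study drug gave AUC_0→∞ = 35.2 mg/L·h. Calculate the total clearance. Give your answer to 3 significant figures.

CL = Dose_iv / AUC_0→∞
   = 200 / 35.2 = 5.68182 L/h

CL = 5.68 L/h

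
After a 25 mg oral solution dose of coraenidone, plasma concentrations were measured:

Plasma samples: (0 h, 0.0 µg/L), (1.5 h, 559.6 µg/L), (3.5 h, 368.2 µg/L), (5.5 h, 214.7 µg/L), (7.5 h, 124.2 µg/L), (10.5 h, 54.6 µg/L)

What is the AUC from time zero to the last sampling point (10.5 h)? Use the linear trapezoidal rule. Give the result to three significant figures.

AUC = 2540 µg/L·h

Trapezoidal AUC_0→10.5:
  [0→1.5]: (0.0+559.6)/2 × 1.5 = 419.7
  [1.5→3.5]: (559.6+368.2)/2 × 2 = 927.8
  [3.5→5.5]: (368.2+214.7)/2 × 2 = 582.9
  [5.5→7.5]: (214.7+124.2)/2 × 2 = 338.9
  [7.5→10.5]: (124.2+54.6)/2 × 3 = 268.2
  Sum = 2537.5 µg/L·h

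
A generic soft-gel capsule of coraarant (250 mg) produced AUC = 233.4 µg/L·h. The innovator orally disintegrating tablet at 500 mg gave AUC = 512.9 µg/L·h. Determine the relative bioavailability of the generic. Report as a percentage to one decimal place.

F_rel = 91.0%

F_rel = (AUC_test/D_test) / (AUC_ref/D_ref)
      = (233.4/250) / (512.9/500)
      = 0.9336 / 1.0258 = 0.9101 = 91.01%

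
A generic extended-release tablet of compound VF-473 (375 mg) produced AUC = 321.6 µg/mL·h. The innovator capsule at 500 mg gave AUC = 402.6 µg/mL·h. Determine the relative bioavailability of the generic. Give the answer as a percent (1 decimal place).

F_rel = 106.5%

F_rel = (AUC_test/D_test) / (AUC_ref/D_ref)
      = (321.6/375) / (402.6/500)
      = 0.8576 / 0.8052 = 1.0651 = 106.51%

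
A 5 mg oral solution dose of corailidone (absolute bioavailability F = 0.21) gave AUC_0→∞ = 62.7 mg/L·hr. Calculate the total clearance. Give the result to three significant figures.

CL = F × Dose / AUC_0→∞
   = 0.21 × 5 / 62.7 = 0.0167464 L/hr

CL = 0.0167 L/hr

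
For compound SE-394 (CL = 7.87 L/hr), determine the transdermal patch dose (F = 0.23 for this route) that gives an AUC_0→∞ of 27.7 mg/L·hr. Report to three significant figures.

Dose = CL × AUC_0→∞ / F
     = 7.87 × 27.7 / 0.23 = 947.822 mg

Dose = 948 mg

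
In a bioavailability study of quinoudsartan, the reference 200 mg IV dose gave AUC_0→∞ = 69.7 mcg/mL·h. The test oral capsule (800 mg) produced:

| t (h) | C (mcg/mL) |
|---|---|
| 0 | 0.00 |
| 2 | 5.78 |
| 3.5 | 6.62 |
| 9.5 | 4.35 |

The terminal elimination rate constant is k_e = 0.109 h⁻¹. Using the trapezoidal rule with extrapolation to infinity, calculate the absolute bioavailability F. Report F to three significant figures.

Trapezoidal AUC_0→9.5 (oral capsule):
  [0→2]: (0.00+5.78)/2 × 2 = 5.78
  [2→3.5]: (5.78+6.62)/2 × 1.5 = 9.3
  [3.5→9.5]: (6.62+4.35)/2 × 6 = 32.91
  Sum = 47.99 mcg/mL·h
Tail: C_last/k_e = 4.35/0.109 = 39.908
AUC_0→∞ (oral capsule) = 47.99 + 39.908 = 87.898 mcg/mL·h
F = (AUC_ev/D_ev)/(AUC_iv/D_iv) = (87.898/800)/(69.7/200) = 0.1098725/0.3485 = 0.3153

F = 0.315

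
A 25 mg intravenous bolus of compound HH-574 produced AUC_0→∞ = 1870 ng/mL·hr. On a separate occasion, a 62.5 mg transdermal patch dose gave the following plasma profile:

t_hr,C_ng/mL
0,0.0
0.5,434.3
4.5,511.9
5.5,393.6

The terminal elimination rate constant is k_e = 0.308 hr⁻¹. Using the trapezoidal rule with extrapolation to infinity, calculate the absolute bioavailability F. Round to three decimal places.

Trapezoidal AUC_0→5.5 (transdermal patch):
  [0→0.5]: (0.0+434.3)/2 × 0.5 = 108.575
  [0.5→4.5]: (434.3+511.9)/2 × 4 = 1892.4
  [4.5→5.5]: (511.9+393.6)/2 × 1 = 452.75
  Sum = 2453.725 ng/mL·hr
Tail: C_last/k_e = 393.6/0.308 = 1277.922
AUC_0→∞ (transdermal patch) = 2453.725 + 1277.922 = 3731.647 ng/mL·hr
F = (AUC_ev/D_ev)/(AUC_iv/D_iv) = (3731.647/62.5)/(1870/25) = 59.706352/74.8 = 0.7982

F = 0.798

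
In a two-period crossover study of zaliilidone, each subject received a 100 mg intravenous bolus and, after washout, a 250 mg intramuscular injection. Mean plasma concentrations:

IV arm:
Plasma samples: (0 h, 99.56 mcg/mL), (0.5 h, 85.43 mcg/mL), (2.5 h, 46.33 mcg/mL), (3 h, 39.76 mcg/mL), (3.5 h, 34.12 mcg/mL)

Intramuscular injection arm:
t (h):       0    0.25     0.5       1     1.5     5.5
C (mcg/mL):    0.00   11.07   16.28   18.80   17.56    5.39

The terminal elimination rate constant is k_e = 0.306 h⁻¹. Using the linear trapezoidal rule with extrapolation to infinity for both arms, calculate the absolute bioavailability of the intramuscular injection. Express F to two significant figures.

F = 0.10

Trapezoidal AUC_0→3.5 (IV):
  [0→0.5]: (99.56+85.43)/2 × 0.5 = 46.2475
  [0.5→2.5]: (85.43+46.33)/2 × 2 = 131.76
  [2.5→3]: (46.33+39.76)/2 × 0.5 = 21.5225
  [3→3.5]: (39.76+34.12)/2 × 0.5 = 18.47
  Sum = 218.0 mcg/mL·h
IV tail: 34.12/0.306 = 111.503; AUC_iv,0→∞ = 218.0 + 111.503 = 329.503 mcg/mL·h
Trapezoidal AUC_0→5.5 (intramuscular injection):
  [0→0.25]: (0.00+11.07)/2 × 0.25 = 1.38375
  [0.25→0.5]: (11.07+16.28)/2 × 0.25 = 3.41875
  [0.5→1]: (16.28+18.80)/2 × 0.5 = 8.77
  [1→1.5]: (18.80+17.56)/2 × 0.5 = 9.09
  [1.5→5.5]: (17.56+5.39)/2 × 4 = 45.9
  Sum = 68.5625 mcg/mL·h
intramuscular injection tail: 5.39/0.306 = 17.614; AUC_ev,0→∞ = 68.5625 + 17.614 = 86.1765 mcg/mL·h
F = (AUC_ev/D_ev)/(AUC_iv/D_iv) = (86.1765/250)/(329.503/100) = 0.344706/3.29503 = 0.1046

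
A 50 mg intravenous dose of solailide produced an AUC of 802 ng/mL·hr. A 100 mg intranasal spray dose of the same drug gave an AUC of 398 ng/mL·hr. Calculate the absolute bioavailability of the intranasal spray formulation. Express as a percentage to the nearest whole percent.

F = (AUC_ev / D_ev) / (AUC_iv / D_iv)
  = (398/100) / (802/50)
  = 3.98 / 16.04 = 0.2481
  = 24.81%

F = 25%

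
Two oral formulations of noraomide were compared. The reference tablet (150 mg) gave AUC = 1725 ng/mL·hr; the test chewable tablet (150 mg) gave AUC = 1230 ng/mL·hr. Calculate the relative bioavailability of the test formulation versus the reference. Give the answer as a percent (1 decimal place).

F_rel = (AUC_test/D_test) / (AUC_ref/D_ref)
      = (1230/150) / (1725/150)
      = 8.2 / 11.5 = 0.7130 = 71.30%

F_rel = 71.3%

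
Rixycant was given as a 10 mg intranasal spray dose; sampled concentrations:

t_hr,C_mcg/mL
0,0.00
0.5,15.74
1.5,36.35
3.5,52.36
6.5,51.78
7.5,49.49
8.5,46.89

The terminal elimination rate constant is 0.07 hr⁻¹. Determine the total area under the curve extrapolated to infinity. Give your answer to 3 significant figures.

Trapezoidal AUC_0→8.5:
  [0→0.5]: (0.00+15.74)/2 × 0.5 = 3.935
  [0.5→1.5]: (15.74+36.35)/2 × 1 = 26.045
  [1.5→3.5]: (36.35+52.36)/2 × 2 = 88.71
  [3.5→6.5]: (52.36+51.78)/2 × 3 = 156.21
  [6.5→7.5]: (51.78+49.49)/2 × 1 = 50.635
  [7.5→8.5]: (49.49+46.89)/2 × 1 = 48.19
  Sum = 373.725 mcg/mL·hr
Extrapolated tail: C_last / k_e = 46.89 / 0.07 = 669.857
AUC_0→∞ = 373.725 + 669.857 = 1043.582 mcg/mL·hr

AUC = 1040 mcg/mL·hr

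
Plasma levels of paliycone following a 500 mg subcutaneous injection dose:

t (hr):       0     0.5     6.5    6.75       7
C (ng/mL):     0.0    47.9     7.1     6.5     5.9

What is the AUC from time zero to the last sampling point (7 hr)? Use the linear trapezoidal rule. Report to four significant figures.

AUC = 180.2 ng/mL·hr

Trapezoidal AUC_0→7:
  [0→0.5]: (0.0+47.9)/2 × 0.5 = 11.975
  [0.5→6.5]: (47.9+7.1)/2 × 6 = 165.0
  [6.5→6.75]: (7.1+6.5)/2 × 0.25 = 1.7
  [6.75→7]: (6.5+5.9)/2 × 0.25 = 1.55
  Sum = 180.225 ng/mL·hr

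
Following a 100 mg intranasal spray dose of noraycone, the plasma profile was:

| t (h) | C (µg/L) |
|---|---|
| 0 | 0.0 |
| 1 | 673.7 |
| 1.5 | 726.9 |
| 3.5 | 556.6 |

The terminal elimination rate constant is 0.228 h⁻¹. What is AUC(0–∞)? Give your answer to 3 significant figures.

Trapezoidal AUC_0→3.5:
  [0→1]: (0.0+673.7)/2 × 1 = 336.85
  [1→1.5]: (673.7+726.9)/2 × 0.5 = 350.15
  [1.5→3.5]: (726.9+556.6)/2 × 2 = 1283.5
  Sum = 1970.5 µg/L·h
Extrapolated tail: C_last / k_e = 556.6 / 0.228 = 2441.228
AUC_0→∞ = 1970.5 + 2441.228 = 4411.728 µg/L·h

AUC = 4410 µg/L·h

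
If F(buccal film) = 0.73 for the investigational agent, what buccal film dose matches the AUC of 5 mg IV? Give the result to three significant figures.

D_buccal = 6.85 mg

For equal systemic exposure: F × D_ev = D_iv
D_ev = D_iv / F = 5 / 0.73 = 6.84932 mg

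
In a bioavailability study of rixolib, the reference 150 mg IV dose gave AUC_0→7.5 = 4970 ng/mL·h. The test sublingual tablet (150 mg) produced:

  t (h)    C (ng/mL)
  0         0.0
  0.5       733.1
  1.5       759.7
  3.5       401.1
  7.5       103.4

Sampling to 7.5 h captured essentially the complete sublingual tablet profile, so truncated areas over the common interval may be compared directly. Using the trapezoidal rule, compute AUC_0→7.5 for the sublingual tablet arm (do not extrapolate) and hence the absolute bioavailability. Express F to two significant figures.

Trapezoidal AUC_0→7.5 (sublingual tablet):
  [0→0.5]: (0.0+733.1)/2 × 0.5 = 183.275
  [0.5→1.5]: (733.1+759.7)/2 × 1 = 746.4
  [1.5→3.5]: (759.7+401.1)/2 × 2 = 1160.8
  [3.5→7.5]: (401.1+103.4)/2 × 4 = 1009.0
  Sum = 3099.475 ng/mL·h
F = (AUC_ev/D_ev)/(AUC_iv/D_iv) = (3099.475/150)/(4970/150) = 20.6632/33.1333 = 0.6236

F = 0.62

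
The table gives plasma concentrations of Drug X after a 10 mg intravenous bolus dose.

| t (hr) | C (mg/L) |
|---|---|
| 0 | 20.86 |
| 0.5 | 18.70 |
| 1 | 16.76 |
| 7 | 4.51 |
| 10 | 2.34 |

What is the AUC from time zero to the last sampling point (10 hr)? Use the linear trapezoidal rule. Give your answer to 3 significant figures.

Trapezoidal AUC_0→10:
  [0→0.5]: (20.86+18.70)/2 × 0.5 = 9.89
  [0.5→1]: (18.70+16.76)/2 × 0.5 = 8.865
  [1→7]: (16.76+4.51)/2 × 6 = 63.81
  [7→10]: (4.51+2.34)/2 × 3 = 10.275
  Sum = 92.84 mg/L·hr

AUC = 92.8 mg/L·hr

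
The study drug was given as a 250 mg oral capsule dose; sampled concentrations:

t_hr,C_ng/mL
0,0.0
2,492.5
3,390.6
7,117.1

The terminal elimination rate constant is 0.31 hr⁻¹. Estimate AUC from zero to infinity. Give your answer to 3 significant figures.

AUC = 2330 ng/mL·hr

Trapezoidal AUC_0→7:
  [0→2]: (0.0+492.5)/2 × 2 = 492.5
  [2→3]: (492.5+390.6)/2 × 1 = 441.55
  [3→7]: (390.6+117.1)/2 × 4 = 1015.4
  Sum = 1949.45 ng/mL·hr
Extrapolated tail: C_last / k_e = 117.1 / 0.31 = 377.742
AUC_0→∞ = 1949.45 + 377.742 = 2327.192 ng/mL·hr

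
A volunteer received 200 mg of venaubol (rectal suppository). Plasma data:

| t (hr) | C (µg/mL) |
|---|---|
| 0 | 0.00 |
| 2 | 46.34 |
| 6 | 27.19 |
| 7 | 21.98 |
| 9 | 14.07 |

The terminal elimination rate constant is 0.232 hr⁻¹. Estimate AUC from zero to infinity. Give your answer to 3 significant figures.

Trapezoidal AUC_0→9:
  [0→2]: (0.00+46.34)/2 × 2 = 46.34
  [2→6]: (46.34+27.19)/2 × 4 = 147.06
  [6→7]: (27.19+21.98)/2 × 1 = 24.585
  [7→9]: (21.98+14.07)/2 × 2 = 36.05
  Sum = 254.035 µg/mL·hr
Extrapolated tail: C_last / k_e = 14.07 / 0.232 = 60.647
AUC_0→∞ = 254.035 + 60.647 = 314.682 µg/mL·hr

AUC = 315 µg/mL·hr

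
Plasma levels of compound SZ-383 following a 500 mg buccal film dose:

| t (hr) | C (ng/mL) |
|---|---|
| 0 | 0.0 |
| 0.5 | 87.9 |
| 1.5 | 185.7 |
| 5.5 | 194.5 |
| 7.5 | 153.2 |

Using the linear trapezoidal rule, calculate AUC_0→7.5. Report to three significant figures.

AUC = 1270 ng/mL·hr

Trapezoidal AUC_0→7.5:
  [0→0.5]: (0.0+87.9)/2 × 0.5 = 21.975
  [0.5→1.5]: (87.9+185.7)/2 × 1 = 136.8
  [1.5→5.5]: (185.7+194.5)/2 × 4 = 760.4
  [5.5→7.5]: (194.5+153.2)/2 × 2 = 347.7
  Sum = 1266.875 ng/mL·hr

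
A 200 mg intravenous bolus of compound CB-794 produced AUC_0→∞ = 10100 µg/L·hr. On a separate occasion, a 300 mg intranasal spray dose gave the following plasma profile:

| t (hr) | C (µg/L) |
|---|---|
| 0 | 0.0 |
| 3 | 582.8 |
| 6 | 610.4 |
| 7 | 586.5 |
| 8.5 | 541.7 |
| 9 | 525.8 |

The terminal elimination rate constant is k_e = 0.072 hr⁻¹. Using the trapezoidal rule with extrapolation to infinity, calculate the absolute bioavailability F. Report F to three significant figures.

F = 0.771

Trapezoidal AUC_0→9 (intranasal spray):
  [0→3]: (0.0+582.8)/2 × 3 = 874.2
  [3→6]: (582.8+610.4)/2 × 3 = 1789.8
  [6→7]: (610.4+586.5)/2 × 1 = 598.45
  [7→8.5]: (586.5+541.7)/2 × 1.5 = 846.15
  [8.5→9]: (541.7+525.8)/2 × 0.5 = 266.875
  Sum = 4375.475 µg/L·hr
Tail: C_last/k_e = 525.8/0.072 = 7302.778
AUC_0→∞ (intranasal spray) = 4375.475 + 7302.778 = 11678.253 µg/L·hr
F = (AUC_ev/D_ev)/(AUC_iv/D_iv) = (11678.253/300)/(10100/200) = 38.92751/50.5 = 0.7708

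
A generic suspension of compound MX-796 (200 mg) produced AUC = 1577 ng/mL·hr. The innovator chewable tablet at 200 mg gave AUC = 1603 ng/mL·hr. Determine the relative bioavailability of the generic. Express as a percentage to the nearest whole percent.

F_rel = 98%

F_rel = (AUC_test/D_test) / (AUC_ref/D_ref)
      = (1577/200) / (1603/200)
      = 7.885 / 8.015 = 0.9838 = 98.38%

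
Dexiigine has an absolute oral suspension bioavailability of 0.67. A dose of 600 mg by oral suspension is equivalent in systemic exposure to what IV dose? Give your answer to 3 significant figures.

Systemic exposure from an extravascular dose = F × D_ev, so the equivalent IV dose is F × D_ev.
D_iv = F × D_ev = 0.67 × 600 = 402 mg

D_iv = 402 mg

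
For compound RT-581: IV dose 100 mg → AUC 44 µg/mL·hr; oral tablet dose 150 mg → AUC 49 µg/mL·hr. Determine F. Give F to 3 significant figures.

F = (AUC_ev / D_ev) / (AUC_iv / D_iv)
  = (49/150) / (44/100)
  = 0.326667 / 0.44 = 0.7424

F = 0.742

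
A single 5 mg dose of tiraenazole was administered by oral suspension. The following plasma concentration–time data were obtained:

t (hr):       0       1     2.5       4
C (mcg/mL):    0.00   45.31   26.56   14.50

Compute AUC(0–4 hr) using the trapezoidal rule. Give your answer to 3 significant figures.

AUC = 107 mcg/mL·hr

Trapezoidal AUC_0→4:
  [0→1]: (0.00+45.31)/2 × 1 = 22.655
  [1→2.5]: (45.31+26.56)/2 × 1.5 = 53.9025
  [2.5→4]: (26.56+14.50)/2 × 1.5 = 30.795
  Sum = 107.3525 mcg/mL·hr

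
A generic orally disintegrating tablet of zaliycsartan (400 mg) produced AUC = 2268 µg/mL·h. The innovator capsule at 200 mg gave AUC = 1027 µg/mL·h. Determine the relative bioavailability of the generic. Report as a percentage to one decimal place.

F_rel = 110.4%

F_rel = (AUC_test/D_test) / (AUC_ref/D_ref)
      = (2268/400) / (1027/200)
      = 5.67 / 5.135 = 1.1042 = 110.42%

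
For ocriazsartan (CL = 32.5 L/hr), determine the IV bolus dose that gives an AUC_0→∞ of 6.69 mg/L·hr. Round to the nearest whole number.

Dose_iv = CL × AUC_0→∞
     = 32.5 × 6.69 = 217.425 mg

Dose = 217 mg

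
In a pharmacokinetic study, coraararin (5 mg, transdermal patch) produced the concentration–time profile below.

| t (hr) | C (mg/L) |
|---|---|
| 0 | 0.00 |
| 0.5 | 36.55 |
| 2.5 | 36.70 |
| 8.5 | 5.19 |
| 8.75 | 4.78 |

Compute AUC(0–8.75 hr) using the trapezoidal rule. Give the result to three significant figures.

Trapezoidal AUC_0→8.75:
  [0→0.5]: (0.00+36.55)/2 × 0.5 = 9.1375
  [0.5→2.5]: (36.55+36.70)/2 × 2 = 73.25
  [2.5→8.5]: (36.70+5.19)/2 × 6 = 125.67
  [8.5→8.75]: (5.19+4.78)/2 × 0.25 = 1.24625
  Sum = 209.30375 mg/L·hr

AUC = 209 mg/L·hr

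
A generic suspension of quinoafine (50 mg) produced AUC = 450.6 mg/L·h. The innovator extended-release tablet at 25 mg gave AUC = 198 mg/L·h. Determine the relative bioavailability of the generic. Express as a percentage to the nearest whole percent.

F_rel = (AUC_test/D_test) / (AUC_ref/D_ref)
      = (450.6/50) / (198/25)
      = 9.012 / 7.92 = 1.1379 = 113.79%

F_rel = 114%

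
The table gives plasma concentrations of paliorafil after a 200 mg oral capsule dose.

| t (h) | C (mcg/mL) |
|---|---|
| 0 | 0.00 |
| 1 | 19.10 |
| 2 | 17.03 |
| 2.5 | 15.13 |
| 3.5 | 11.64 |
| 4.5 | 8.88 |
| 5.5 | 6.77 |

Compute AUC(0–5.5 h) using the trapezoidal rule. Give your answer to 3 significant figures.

Trapezoidal AUC_0→5.5:
  [0→1]: (0.00+19.10)/2 × 1 = 9.55
  [1→2]: (19.10+17.03)/2 × 1 = 18.065
  [2→2.5]: (17.03+15.13)/2 × 0.5 = 8.04
  [2.5→3.5]: (15.13+11.64)/2 × 1 = 13.385
  [3.5→4.5]: (11.64+8.88)/2 × 1 = 10.26
  [4.5→5.5]: (8.88+6.77)/2 × 1 = 7.825
  Sum = 67.125 mcg/mL·h

AUC = 67.1 mcg/mL·h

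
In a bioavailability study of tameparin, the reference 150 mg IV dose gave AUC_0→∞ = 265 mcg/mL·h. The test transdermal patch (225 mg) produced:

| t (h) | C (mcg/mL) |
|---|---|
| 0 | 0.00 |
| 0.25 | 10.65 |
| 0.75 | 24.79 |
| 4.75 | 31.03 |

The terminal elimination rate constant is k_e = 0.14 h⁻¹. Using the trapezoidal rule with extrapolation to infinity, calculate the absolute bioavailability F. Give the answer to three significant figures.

F = 0.864

Trapezoidal AUC_0→4.75 (transdermal patch):
  [0→0.25]: (0.00+10.65)/2 × 0.25 = 1.33125
  [0.25→0.75]: (10.65+24.79)/2 × 0.5 = 8.86
  [0.75→4.75]: (24.79+31.03)/2 × 4 = 111.64
  Sum = 121.83125 mcg/mL·h
Tail: C_last/k_e = 31.03/0.14 = 221.643
AUC_0→∞ (transdermal patch) = 121.83125 + 221.643 = 343.47425 mcg/mL·h
F = (AUC_ev/D_ev)/(AUC_iv/D_iv) = (343.47425/225)/(265/150) = 1.52655/1.76667 = 0.8641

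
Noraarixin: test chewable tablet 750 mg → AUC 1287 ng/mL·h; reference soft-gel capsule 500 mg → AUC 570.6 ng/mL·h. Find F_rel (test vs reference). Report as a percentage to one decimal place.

F_rel = (AUC_test/D_test) / (AUC_ref/D_ref)
      = (1287/750) / (570.6/500)
      = 1.716 / 1.1412 = 1.5037 = 150.37%

F_rel = 150.4%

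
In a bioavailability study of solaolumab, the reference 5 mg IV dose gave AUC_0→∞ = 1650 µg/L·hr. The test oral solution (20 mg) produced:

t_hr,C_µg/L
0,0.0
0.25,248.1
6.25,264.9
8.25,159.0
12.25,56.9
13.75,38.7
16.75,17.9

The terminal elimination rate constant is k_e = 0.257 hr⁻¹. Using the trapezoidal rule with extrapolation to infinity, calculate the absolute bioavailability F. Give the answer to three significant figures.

F = 0.402

Trapezoidal AUC_0→16.75 (oral solution):
  [0→0.25]: (0.0+248.1)/2 × 0.25 = 31.0125
  [0.25→6.25]: (248.1+264.9)/2 × 6 = 1539.0
  [6.25→8.25]: (264.9+159.0)/2 × 2 = 423.9
  [8.25→12.25]: (159.0+56.9)/2 × 4 = 431.8
  [12.25→13.75]: (56.9+38.7)/2 × 1.5 = 71.7
  [13.75→16.75]: (38.7+17.9)/2 × 3 = 84.9
  Sum = 2582.3125 µg/L·hr
Tail: C_last/k_e = 17.9/0.257 = 69.650
AUC_0→∞ (oral solution) = 2582.3125 + 69.650 = 2651.9625 µg/L·hr
F = (AUC_ev/D_ev)/(AUC_iv/D_iv) = (2651.9625/20)/(1650/5) = 132.598/330 = 0.4018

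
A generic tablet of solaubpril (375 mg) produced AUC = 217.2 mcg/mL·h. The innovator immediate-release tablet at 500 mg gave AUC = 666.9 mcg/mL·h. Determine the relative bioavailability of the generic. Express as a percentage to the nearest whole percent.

F_rel = 43%

F_rel = (AUC_test/D_test) / (AUC_ref/D_ref)
      = (217.2/375) / (666.9/500)
      = 0.5792 / 1.3338 = 0.4342 = 43.42%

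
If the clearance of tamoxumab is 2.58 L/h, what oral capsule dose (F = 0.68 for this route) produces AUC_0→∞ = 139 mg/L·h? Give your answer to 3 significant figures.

Dose = CL × AUC_0→∞ / F
     = 2.58 × 139 / 0.68 = 527.382 mg

Dose = 527 mg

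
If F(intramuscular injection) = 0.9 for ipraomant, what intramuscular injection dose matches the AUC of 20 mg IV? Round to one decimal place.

D_intramuscular = 22.2 mg

For equal systemic exposure: F × D_ev = D_iv
D_ev = D_iv / F = 20 / 0.9 = 22.2222 mg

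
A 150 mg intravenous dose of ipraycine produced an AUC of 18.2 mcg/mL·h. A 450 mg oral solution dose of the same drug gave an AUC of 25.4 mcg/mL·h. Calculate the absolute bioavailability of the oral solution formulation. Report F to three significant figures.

F = (AUC_ev / D_ev) / (AUC_iv / D_iv)
  = (25.4/450) / (18.2/150)
  = 0.0564444 / 0.121333 = 0.4652

F = 0.465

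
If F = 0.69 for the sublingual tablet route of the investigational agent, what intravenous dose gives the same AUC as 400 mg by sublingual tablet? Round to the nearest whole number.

Systemic exposure from an extravascular dose = F × D_ev, so the equivalent IV dose is F × D_ev.
D_iv = F × D_ev = 0.69 × 400 = 276 mg

D_iv = 276 mg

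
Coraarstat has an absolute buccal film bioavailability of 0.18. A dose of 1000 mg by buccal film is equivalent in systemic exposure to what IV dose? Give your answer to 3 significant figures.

Systemic exposure from an extravascular dose = F × D_ev, so the equivalent IV dose is F × D_ev.
D_iv = F × D_ev = 0.18 × 1000 = 180 mg

D_iv = 180 mg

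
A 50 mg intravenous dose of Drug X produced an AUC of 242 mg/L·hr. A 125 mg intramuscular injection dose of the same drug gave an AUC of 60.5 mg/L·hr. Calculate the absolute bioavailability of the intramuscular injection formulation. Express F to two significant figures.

F = 0.10

F = (AUC_ev / D_ev) / (AUC_iv / D_iv)
  = (60.5/125) / (242/50)
  = 0.484 / 4.84 = 0.1000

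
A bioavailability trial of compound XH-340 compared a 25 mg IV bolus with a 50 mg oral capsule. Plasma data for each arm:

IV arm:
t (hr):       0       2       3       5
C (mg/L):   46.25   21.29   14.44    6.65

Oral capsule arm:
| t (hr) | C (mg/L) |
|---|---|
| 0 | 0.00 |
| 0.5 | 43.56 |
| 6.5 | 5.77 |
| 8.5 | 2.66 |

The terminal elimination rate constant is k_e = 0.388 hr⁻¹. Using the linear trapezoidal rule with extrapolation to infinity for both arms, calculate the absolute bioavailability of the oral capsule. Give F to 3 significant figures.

F = 0.704

Trapezoidal AUC_0→5 (IV):
  [0→2]: (46.25+21.29)/2 × 2 = 67.54
  [2→3]: (21.29+14.44)/2 × 1 = 17.865
  [3→5]: (14.44+6.65)/2 × 2 = 21.09
  Sum = 106.495 mg/L·hr
IV tail: 6.65/0.388 = 17.139; AUC_iv,0→∞ = 106.495 + 17.139 = 123.634 mg/L·hr
Trapezoidal AUC_0→8.5 (oral capsule):
  [0→0.5]: (0.00+43.56)/2 × 0.5 = 10.89
  [0.5→6.5]: (43.56+5.77)/2 × 6 = 147.99
  [6.5→8.5]: (5.77+2.66)/2 × 2 = 8.43
  Sum = 167.31 mg/L·hr
oral capsule tail: 2.66/0.388 = 6.856; AUC_ev,0→∞ = 167.31 + 6.856 = 174.166 mg/L·hr
F = (AUC_ev/D_ev)/(AUC_iv/D_iv) = (174.166/50)/(123.634/25) = 3.48332/4.94536 = 0.7044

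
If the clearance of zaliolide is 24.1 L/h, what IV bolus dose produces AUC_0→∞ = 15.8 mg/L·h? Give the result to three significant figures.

Dose = 381 mg

Dose_iv = CL × AUC_0→∞
     = 24.1 × 15.8 = 380.78 mg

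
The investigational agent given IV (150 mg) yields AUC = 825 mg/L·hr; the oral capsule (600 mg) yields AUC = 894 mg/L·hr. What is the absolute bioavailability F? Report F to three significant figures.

F = 0.271

F = (AUC_ev / D_ev) / (AUC_iv / D_iv)
  = (894/600) / (825/150)
  = 1.49 / 5.5 = 0.2709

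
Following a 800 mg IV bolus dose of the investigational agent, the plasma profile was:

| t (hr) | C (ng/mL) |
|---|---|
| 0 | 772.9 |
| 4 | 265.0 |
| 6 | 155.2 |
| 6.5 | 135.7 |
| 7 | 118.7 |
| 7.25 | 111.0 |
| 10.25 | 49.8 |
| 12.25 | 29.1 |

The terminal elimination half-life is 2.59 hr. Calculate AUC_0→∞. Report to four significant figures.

AUC = 3090 ng/mL·hr

Trapezoidal AUC_0→12.25:
  [0→4]: (772.9+265.0)/2 × 4 = 2075.8
  [4→6]: (265.0+155.2)/2 × 2 = 420.2
  [6→6.5]: (155.2+135.7)/2 × 0.5 = 72.725
  [6.5→7]: (135.7+118.7)/2 × 0.5 = 63.6
  [7→7.25]: (118.7+111.0)/2 × 0.25 = 28.7125
  [7.25→10.25]: (111.0+49.8)/2 × 3 = 241.2
  [10.25→12.25]: (49.8+29.1)/2 × 2 = 78.9
  Sum = 2981.1375 ng/mL·hr
k_e = ln2 / t½ = 0.693147 / 2.59 = 0.2676 hr^-1
Extrapolated tail: C_last / k_e = 29.1 / 0.2676 = 108.744
AUC_0→∞ = 2981.1375 + 108.744 = 3089.8815 ng/mL·hr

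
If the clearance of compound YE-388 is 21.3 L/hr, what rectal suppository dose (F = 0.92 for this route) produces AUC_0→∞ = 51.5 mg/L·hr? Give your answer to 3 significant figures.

Dose = 1190 mg

Dose = CL × AUC_0→∞ / F
     = 21.3 × 51.5 / 0.92 = 1192.34 mg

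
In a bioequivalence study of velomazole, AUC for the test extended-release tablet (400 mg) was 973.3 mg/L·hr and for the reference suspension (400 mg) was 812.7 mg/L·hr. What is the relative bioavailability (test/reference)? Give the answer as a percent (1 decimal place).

F_rel = 119.8%

F_rel = (AUC_test/D_test) / (AUC_ref/D_ref)
      = (973.3/400) / (812.7/400)
      = 2.43325 / 2.03175 = 1.1976 = 119.76%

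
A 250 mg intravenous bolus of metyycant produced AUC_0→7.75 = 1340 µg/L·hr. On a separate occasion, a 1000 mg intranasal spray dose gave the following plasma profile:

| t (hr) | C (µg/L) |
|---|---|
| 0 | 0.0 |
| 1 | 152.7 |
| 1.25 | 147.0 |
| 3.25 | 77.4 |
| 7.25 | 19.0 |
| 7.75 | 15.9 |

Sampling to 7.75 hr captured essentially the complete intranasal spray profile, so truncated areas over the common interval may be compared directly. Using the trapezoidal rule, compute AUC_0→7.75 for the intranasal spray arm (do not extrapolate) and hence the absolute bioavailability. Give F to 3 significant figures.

Trapezoidal AUC_0→7.75 (intranasal spray):
  [0→1]: (0.0+152.7)/2 × 1 = 76.35
  [1→1.25]: (152.7+147.0)/2 × 0.25 = 37.4625
  [1.25→3.25]: (147.0+77.4)/2 × 2 = 224.4
  [3.25→7.25]: (77.4+19.0)/2 × 4 = 192.8
  [7.25→7.75]: (19.0+15.9)/2 × 0.5 = 8.725
  Sum = 539.7375 µg/L·hr
F = (AUC_ev/D_ev)/(AUC_iv/D_iv) = (539.7375/1000)/(1340/250) = 0.5397375/5.36 = 0.1007

F = 0.101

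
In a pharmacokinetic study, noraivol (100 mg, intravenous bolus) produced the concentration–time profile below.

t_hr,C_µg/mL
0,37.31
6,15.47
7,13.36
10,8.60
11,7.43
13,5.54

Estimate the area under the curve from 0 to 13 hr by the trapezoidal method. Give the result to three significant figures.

AUC = 227 µg/mL·hr

Trapezoidal AUC_0→13:
  [0→6]: (37.31+15.47)/2 × 6 = 158.34
  [6→7]: (15.47+13.36)/2 × 1 = 14.415
  [7→10]: (13.36+8.60)/2 × 3 = 32.94
  [10→11]: (8.60+7.43)/2 × 1 = 8.015
  [11→13]: (7.43+5.54)/2 × 2 = 12.97
  Sum = 226.68 µg/mL·hr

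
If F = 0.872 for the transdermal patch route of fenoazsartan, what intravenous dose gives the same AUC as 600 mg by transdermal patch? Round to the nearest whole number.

Systemic exposure from an extravascular dose = F × D_ev, so the equivalent IV dose is F × D_ev.
D_iv = F × D_ev = 0.872 × 600 = 523.2 mg

D_iv = 523 mg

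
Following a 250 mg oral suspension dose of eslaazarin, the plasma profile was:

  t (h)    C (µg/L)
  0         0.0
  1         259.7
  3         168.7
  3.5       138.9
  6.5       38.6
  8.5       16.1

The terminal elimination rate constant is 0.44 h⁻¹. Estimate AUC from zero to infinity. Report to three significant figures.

AUC = 993 µg/L·h

Trapezoidal AUC_0→8.5:
  [0→1]: (0.0+259.7)/2 × 1 = 129.85
  [1→3]: (259.7+168.7)/2 × 2 = 428.4
  [3→3.5]: (168.7+138.9)/2 × 0.5 = 76.9
  [3.5→6.5]: (138.9+38.6)/2 × 3 = 266.25
  [6.5→8.5]: (38.6+16.1)/2 × 2 = 54.7
  Sum = 956.1 µg/L·h
Extrapolated tail: C_last / k_e = 16.1 / 0.44 = 36.591
AUC_0→∞ = 956.1 + 36.591 = 992.691 µg/L·h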